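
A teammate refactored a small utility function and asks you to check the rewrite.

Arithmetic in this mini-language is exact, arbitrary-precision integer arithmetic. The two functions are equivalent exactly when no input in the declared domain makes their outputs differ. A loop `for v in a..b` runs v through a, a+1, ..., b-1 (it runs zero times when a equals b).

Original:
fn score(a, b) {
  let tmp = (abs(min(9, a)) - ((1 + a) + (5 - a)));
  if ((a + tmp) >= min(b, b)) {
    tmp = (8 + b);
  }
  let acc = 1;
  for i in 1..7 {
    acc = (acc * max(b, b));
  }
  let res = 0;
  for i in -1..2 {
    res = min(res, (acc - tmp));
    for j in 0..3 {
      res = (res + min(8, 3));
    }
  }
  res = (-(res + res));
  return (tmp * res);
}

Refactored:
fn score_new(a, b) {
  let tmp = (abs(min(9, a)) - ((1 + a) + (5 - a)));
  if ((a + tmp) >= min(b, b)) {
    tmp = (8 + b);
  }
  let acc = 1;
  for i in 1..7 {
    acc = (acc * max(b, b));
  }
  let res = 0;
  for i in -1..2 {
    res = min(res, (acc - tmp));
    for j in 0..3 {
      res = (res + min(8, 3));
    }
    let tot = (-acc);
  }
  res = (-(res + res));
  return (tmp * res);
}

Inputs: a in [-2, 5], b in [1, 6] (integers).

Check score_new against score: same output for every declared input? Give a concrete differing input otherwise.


This is a faithful refactor — statement counts differ, and local variable names differ, but the computed results match everywhere.
One worked example (a=0, b=1) — score: tmp=-6, then ((a + tmp) >= min(b, b)) is false, then acc=1, then (i=1), then acc=1, then (i=2), then acc=1, then (i=3), then acc=1, then (i=4), then acc=1, then (i=5), then acc=1, then (i=6), then acc=1, then res=0, then (i=-1), then res=0, then (j=0), then res=3, then (j=1), then res=6, then (j=2), then res=9, then (i=0), then res=7, then (j=0), then res=10, then (j=1), then res=13, then (j=2), then res=16, then (i=1), then res=7, then (j=0), then res=10, then (j=1), then res=13, then (j=2), then res=16, then res=-32, then returns 192; score_new: tmp=-6, then ((a + tmp) >= min(b, b)) is false, then acc=1, then (i=1), then acc=1, then (i=2), then acc=1, then (i=3), then acc=1, then (i=4), then acc=1, then (i=5), then acc=1, then (i=6), then acc=1, then res=0, then (i=-1), then res=0, then (j=0), then res=3, then (j=1), then res=6, then (j=2), then res=9, then tot=-1, then (i=0), then res=7, then (j=0), then res=10, then (j=1), then res=13, then (j=2), then res=16, then tot=-1, then (i=1), then res=7, then (j=0), then res=10, then (j=1), then res=13, then (j=2), then res=16, then tot=-1, then res=-32, then returns 192; agreement on 192.
An exhaustive pass over the 48 declared inputs shows identical outputs.
verdict: equivalent


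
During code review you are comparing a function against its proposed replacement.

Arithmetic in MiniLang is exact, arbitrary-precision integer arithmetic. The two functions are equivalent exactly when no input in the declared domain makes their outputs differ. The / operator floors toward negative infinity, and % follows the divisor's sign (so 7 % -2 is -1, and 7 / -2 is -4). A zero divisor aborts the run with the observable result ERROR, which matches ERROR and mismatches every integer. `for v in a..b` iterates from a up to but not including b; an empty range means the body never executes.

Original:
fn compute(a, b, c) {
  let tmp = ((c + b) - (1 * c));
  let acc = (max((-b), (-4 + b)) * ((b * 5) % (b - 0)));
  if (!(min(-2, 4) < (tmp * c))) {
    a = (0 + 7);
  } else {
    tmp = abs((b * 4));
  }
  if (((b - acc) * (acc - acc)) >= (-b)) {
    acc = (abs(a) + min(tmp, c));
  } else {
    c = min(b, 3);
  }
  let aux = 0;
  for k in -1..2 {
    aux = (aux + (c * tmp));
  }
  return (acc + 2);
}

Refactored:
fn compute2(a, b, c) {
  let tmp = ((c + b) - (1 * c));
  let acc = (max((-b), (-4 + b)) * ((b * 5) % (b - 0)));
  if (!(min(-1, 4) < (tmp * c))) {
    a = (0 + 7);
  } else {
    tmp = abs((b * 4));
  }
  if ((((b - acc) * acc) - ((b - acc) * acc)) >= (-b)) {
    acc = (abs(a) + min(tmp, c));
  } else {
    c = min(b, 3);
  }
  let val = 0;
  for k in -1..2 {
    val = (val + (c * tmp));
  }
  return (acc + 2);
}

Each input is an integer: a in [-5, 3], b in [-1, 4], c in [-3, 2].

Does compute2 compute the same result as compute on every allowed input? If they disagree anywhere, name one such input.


Take a=-5, b=1, c=-1.
compute: tmp=1, then acc=0, then (!(min(-2, 4) < (tmp * c))) is false, then tmp=4, then (((b - acc) * (acc - acc)) >= (-b)) is true, then acc=4, then aux=0, then (k=-1), then aux=-4, then (k=0), then aux=-8, then (k=1), then aux=-12, then returns 6
compute2: tmp=1, then acc=0, then (!(min(-1, 4) < (tmp * c))) is true, then a=7, then ((((b - acc) * acc) - ((b - acc) * acc)) >= (-b)) is true, then acc=6, then val=0, then (k=-1), then val=-1, then (k=0), then val=-2, then (k=1), then val=-3, then returns 8
6 and 8 differ, so these are not the same function on this domain.
verdict: not equivalent; witness: a=-5, b=1, c=-1


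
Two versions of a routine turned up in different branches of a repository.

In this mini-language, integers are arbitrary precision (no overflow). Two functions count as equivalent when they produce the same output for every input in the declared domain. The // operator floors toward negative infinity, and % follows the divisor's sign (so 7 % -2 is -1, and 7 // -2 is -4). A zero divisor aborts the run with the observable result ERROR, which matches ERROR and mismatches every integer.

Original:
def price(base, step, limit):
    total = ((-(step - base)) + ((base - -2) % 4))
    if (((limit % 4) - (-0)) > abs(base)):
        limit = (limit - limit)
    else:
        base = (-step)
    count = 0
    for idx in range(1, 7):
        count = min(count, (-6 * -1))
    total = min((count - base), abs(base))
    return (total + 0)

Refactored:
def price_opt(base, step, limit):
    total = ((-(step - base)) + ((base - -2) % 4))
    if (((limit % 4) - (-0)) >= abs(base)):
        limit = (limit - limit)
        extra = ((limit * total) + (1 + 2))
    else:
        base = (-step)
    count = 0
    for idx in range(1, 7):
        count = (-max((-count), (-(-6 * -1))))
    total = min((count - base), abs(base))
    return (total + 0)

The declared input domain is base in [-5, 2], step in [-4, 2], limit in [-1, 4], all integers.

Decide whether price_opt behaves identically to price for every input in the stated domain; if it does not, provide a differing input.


Run the pair on base=-3, step=-4, limit=-1.
price: total = 4; (((limit % 4) - (-0)) > abs(base)) -> false; base = 4; count = 0; [idx=1]; count = 0; [idx=2]; count = 0; [idx=3]; count = 0; [idx=4]; count = 0; [idx=5]; count = 0; [idx=6]; count = 0; total = -4; return -4
price_opt: total = 4; (((limit % 4) - (-0)) >= abs(base)) -> true; limit = 0; extra = 3; count = 0; [idx=1]; count = 0; [idx=2]; count = 0; [idx=3]; count = 0; [idx=4]; count = 0; [idx=5]; count = 0; [idx=6]; count = 0; total = 3; return 3
-4 against 3: the behavior changed.
verdict: not equivalent; witness: base=-3, step=-4, limit=-1


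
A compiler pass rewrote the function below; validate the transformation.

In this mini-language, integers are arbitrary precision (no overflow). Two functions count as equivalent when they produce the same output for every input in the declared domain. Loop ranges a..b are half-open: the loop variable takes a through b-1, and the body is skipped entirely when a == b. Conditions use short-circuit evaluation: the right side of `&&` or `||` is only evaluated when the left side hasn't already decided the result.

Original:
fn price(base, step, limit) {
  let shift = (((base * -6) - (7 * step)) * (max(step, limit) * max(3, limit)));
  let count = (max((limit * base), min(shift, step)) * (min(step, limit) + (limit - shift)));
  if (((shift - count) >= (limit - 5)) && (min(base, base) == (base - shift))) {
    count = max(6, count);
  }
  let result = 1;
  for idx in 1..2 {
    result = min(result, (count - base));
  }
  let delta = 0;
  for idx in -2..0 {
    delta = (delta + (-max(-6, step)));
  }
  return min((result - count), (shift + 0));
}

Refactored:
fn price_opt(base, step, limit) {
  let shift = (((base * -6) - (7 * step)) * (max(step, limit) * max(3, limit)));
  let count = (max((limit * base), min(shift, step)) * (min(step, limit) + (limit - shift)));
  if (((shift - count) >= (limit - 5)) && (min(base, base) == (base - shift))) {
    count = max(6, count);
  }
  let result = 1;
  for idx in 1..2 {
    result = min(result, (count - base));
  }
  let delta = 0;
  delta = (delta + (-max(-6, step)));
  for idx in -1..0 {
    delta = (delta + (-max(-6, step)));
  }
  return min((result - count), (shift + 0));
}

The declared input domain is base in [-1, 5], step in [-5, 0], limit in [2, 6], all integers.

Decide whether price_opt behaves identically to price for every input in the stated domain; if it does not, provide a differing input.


Reading the diff, among the changes: min/max/abs usage differs; arithmetic usage differs; statement counts differ; constant usage differs; loop structure differs.
Spot check at base=5, step=-5, limit=6 — price: shift=180, then count=-5370, then (((shift - count) >= (limit - 5)) && (min(base, base) == (base - shift))) is false, then result=1, then (idx=1), then result=-5375, then delta=0, then (idx=-2), then delta=5, then (idx=-1), then delta=10, then returns -5. price_opt: shift=180, then count=-5370, then (((shift - count) >= (limit - 5)) && (min(base, base) == (base - shift))) is false, then result=1, then (idx=1), then result=-5375, then delta=0, then delta=5, then (idx=-1), then delta=10, then returns -5. Both give -5.
An exhaustive pass over the 210 declared inputs shows identical outputs.
verdict: equivalent


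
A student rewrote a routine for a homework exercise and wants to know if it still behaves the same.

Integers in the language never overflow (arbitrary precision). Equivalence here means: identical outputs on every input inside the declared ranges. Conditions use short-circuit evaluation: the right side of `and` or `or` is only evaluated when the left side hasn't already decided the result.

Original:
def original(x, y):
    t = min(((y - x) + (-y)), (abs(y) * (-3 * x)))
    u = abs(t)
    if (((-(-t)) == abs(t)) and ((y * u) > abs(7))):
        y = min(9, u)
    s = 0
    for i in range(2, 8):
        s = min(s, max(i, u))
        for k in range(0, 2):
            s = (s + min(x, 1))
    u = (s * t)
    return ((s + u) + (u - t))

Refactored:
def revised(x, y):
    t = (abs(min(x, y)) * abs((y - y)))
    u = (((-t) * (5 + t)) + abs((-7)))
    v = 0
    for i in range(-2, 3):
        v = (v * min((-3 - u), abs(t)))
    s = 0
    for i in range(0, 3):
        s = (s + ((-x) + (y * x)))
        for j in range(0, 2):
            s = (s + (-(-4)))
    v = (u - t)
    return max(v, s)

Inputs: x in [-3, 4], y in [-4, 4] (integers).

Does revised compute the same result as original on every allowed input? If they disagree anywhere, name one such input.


Try x=-3, y=-4.
original: t = 3; u = 3; (((-(-t)) == abs(t)) and ((y * u) > abs(7))) -> false; s = 0; [i=2]; s = 0; [k=0]; s = -3; [k=1]; s = -6; [i=3]; s = -6; [k=0]; s = -9; [k=1]; s = -12; [i=4]; s = -12; [k=0]; s = -15; [k=1]; s = -18; [i=5]; s = -18; [k=0]; s = -21; [k=1]; s = -24; [i=6]; s = -24; [k=0]; s = -27; [k=1]; s = -30; [i=7]; s = -30; [k=0]; s = -33; [k=1]; s = -36; u = -108; return -255
revised: t = 0; u = 7; v = 0; [i=-2]; v = 0; [i=-1]; v = 0; [i=0]; v = 0; [i=1]; v = 0; [i=2]; v = 0; s = 0; [i=0]; s = 15; [j=0]; s = 19; [j=1]; s = 23; [i=1]; s = 38; [j=0]; s = 42; [j=1]; s = 46; [i=2]; s = 61; [j=0]; s = 65; [j=1]; s = 69; v = 7; return 69
-255 != 69, so the rewrite changes behavior.
verdict: not equivalent; witness: x=-3, y=-4


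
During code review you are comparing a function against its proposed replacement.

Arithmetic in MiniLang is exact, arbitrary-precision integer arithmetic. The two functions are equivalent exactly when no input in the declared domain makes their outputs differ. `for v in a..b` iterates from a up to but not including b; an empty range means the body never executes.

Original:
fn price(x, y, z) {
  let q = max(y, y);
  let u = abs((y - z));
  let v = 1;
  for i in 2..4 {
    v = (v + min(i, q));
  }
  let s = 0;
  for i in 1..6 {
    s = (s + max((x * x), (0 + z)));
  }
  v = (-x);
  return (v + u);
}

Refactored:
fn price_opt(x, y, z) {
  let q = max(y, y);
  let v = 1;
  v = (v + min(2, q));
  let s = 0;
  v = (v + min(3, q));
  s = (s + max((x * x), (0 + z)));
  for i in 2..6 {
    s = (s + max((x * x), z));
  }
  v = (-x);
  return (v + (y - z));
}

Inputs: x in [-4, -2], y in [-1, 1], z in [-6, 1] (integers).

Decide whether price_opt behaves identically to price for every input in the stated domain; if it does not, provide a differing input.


Consider the input x=-4, y=-1, z=0.
price: q := -1 | u := 1 | v := 1 | iter i=2: | v := 0 | iter i=3: | v := -1 | s := 0 | iter i=1: | s := 16 | iter i=2: | s := 32 | iter i=3: | s := 48 | iter i=4: | s := 64 | iter i=5: | s := 80 | v := 4 | result 5
price_opt: q := -1 | v := 1 | v := 0 | s := 0 | v := -1 | s := 16 | iter i=2: | s := 32 | iter i=3: | s := 48 | iter i=4: | s := 64 | iter i=5: | s := 80 | v := 4 | result 3
5 vs 3 — the two versions disagree here.
verdict: not equivalent; witness: x=-4, y=-1, z=0


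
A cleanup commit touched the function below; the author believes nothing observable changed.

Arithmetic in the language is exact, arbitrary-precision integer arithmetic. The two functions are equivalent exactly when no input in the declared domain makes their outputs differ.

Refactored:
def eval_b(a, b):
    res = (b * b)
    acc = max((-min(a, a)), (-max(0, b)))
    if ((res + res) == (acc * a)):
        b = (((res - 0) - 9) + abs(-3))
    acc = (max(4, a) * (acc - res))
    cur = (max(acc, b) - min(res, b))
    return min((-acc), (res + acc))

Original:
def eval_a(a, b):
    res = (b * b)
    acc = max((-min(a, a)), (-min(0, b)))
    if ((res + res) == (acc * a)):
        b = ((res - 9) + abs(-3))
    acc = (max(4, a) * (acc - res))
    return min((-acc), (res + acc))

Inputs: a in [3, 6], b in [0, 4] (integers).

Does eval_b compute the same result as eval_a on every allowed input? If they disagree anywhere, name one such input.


The rewrite breaks on a=3, b=1, where the results are -3 and -7.
eval_a: res=1, then acc=0, then ((res + res) == (acc * a)) is false, then acc=-4, then returns -3
eval_b: res=1, then acc=-1, then ((res + res) == (acc * a)) is false, then acc=-8, then cur=0, then returns -7
verdict: not equivalent; witness: a=3, b=1


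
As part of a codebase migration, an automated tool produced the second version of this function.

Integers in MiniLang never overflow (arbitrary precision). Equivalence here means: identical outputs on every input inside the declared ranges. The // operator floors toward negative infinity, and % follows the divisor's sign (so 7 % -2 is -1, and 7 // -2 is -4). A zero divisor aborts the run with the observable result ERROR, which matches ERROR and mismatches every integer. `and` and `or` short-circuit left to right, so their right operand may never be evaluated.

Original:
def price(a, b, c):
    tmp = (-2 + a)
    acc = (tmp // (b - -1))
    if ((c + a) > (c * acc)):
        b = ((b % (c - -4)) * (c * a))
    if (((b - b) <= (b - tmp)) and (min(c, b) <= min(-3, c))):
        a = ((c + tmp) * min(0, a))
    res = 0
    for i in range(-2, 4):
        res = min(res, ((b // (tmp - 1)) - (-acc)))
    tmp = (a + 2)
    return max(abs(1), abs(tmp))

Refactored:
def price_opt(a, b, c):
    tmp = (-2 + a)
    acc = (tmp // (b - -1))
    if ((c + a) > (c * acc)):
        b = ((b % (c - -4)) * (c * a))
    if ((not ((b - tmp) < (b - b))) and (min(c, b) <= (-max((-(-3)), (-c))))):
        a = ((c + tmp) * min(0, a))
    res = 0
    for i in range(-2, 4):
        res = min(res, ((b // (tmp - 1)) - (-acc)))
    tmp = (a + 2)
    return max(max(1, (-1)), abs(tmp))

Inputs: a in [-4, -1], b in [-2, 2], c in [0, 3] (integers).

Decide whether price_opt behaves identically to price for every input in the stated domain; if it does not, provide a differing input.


The two are interchangeable: constant usage differs, plus min/max/abs usage differs, plus comparison usage differs, plus boolean connective usage differs, and every declared input agrees.
As a probe, take a=-3, b=0, c=2: price runs tmp := -5 | acc := -5 | ((c + a) > (c * acc)): true | b := 0 | (((b - b) <= (b - tmp)) and (min(c, b) <= min(-3, c))): false | res := 0 | iter i=-2: | res := -5 | iter i=-1: | res := -5 | iter i=0: | res := -5 | iter i=1: | res := -5 | iter i=2: | res := -5 | iter i=3: | res := -5 | tmp := -1 | result 1; price_opt runs tmp := -5 | acc := -5 | ((c + a) > (c * acc)): true | b := 0 | ((not ((b - tmp) < (b - b))) and (min(c, b) <= (-max((-(-3)), (-c))))): false | res := 0 | iter i=-2: | res := -5 | iter i=-1: | res := -5 | iter i=0: | res := -5 | iter i=1: | res := -5 | iter i=2: | res := -5 | iter i=3: | res := -5 | tmp := -1 | result 1; both end at 1.
Checked all 80 inputs in the declared domain: the outputs agree on every one.
verdict: equivalent


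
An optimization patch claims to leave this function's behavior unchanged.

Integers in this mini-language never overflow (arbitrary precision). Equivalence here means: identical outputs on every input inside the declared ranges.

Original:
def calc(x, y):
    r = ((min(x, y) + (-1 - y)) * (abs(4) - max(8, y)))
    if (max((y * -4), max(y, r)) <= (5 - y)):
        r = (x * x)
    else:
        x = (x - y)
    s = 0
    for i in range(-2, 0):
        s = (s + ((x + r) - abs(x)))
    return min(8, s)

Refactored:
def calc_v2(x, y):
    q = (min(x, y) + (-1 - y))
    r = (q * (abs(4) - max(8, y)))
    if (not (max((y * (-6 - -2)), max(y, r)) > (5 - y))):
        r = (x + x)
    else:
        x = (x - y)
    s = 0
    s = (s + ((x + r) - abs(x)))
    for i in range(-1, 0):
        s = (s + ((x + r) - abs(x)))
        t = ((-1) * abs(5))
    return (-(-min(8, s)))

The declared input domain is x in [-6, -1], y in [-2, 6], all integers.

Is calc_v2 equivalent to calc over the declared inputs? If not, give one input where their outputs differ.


Run the pair on x=-1, y=-1.
calc: r := 4 | (max((y * -4), max(y, r)) <= (5 - y)): true | r := 1 | s := 0 | iter i=-2: | s := -1 | iter i=-1: | s := -2 | result -2
calc_v2: q := -1 | r := 4 | (not (max((y * (-6 - -2)), max(y, r)) > (5 - y))): true | r := -2 | s := 0 | s := -4 | iter i=-1: | s := -8 | t := -5 | result -8
-2 != -8, so the rewrite changes behavior.
verdict: not equivalent; witness: x=-1, y=-1


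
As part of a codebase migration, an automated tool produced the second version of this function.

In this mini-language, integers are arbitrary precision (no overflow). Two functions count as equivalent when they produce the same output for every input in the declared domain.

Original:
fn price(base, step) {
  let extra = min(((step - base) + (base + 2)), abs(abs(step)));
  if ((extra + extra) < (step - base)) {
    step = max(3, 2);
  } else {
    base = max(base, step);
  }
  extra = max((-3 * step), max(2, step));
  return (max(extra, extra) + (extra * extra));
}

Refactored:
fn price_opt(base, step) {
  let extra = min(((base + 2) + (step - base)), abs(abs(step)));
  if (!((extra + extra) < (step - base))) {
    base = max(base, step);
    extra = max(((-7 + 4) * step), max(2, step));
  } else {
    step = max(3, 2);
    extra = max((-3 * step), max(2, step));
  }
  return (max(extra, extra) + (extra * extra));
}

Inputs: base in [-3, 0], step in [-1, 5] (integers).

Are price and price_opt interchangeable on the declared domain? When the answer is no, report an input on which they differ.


Comparing the listings, the differences include: statement counts differ; also arithmetic usage differs; also constant usage differs; also min/max/abs usage differs; also boolean connective usage differs.
Tracing base=-1, step=-1: price: extra=1, then ((extra + extra) < (step - base)) is false, then base=-1, then extra=3, then returns 12 | price_opt: extra=1, then (!((extra + extra) < (step - base))) is true, then base=-1, then extra=3, then returns 12 — matching result 12.
Across all 28 domain points the two functions coincide.
verdict: equivalent


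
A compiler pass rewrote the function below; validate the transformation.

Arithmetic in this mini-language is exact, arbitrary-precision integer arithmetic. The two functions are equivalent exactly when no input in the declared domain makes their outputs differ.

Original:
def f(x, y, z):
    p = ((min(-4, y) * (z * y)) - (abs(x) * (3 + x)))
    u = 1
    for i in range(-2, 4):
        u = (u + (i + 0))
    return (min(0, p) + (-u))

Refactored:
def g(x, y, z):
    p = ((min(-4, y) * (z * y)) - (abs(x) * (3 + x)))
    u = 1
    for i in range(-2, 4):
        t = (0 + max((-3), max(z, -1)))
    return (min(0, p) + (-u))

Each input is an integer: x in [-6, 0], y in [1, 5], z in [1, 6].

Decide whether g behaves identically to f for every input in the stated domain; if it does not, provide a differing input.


Try x=-6, y=1, z=1.
f: p = 14; u = 1; [i=-2]; u = -1; [i=-1]; u = -2; [i=0]; u = -2; [i=1]; u = -1; [i=2]; u = 1; [i=3]; u = 4; return -4
g: p = 14; u = 1; [i=-2]; t = 1; [i=-1]; t = 1; [i=0]; t = 1; [i=1]; t = 1; [i=2]; t = 1; [i=3]; t = 1; return -1
-4 and -1 differ, so these are not the same function on this domain.
verdict: not equivalent; witness: x=-6, y=1, z=1


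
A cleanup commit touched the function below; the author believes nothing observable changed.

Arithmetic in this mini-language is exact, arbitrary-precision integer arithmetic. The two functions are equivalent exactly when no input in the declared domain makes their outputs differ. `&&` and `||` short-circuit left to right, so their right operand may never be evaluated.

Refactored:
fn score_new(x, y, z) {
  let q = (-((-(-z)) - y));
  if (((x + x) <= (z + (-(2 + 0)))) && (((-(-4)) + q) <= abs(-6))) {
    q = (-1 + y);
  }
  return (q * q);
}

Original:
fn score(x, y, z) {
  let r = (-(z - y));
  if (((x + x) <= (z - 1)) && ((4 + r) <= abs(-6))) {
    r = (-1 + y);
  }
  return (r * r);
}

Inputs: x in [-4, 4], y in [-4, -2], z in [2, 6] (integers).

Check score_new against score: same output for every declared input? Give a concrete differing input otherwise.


Consider the input x=1, y=-4, z=3.
score: r=-7, then (((x + x) <= (z - 1)) && ((4 + r) <= abs(-6))) is true, then r=-5, then returns 25
score_new: q=-7, then (((x + x) <= (z + (-(2 + 0)))) && (((-(-4)) + q) <= abs(-6))) is false, then returns 49
25 and 49 differ, so these are not the same function on this domain.
verdict: not equivalent; witness: x=1, y=-4, z=3


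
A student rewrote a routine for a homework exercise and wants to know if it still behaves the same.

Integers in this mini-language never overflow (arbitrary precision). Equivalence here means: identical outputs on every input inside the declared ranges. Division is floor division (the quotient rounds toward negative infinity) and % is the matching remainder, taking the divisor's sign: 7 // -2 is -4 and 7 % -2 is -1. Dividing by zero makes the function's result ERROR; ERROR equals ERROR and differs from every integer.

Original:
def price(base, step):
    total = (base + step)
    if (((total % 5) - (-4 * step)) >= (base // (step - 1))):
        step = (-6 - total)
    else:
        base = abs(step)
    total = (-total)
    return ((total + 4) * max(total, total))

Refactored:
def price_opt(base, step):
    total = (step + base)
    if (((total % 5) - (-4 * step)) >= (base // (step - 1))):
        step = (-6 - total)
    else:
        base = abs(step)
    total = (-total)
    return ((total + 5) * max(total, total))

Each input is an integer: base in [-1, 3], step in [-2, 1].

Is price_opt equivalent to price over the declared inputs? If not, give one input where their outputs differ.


Try base=-1, step=-2.
price: total=-3, then (((total % 5) - (-4 * step)) >= (base // (step - 1))) is false, then base=2, then total=3, then returns 21
price_opt: total=-3, then (((total % 5) - (-4 * step)) >= (base // (step - 1))) is false, then base=2, then total=3, then returns 24
21 and 24 differ, so these are not the same function on this domain.
verdict: not equivalent; witness: base=-1, step=-2


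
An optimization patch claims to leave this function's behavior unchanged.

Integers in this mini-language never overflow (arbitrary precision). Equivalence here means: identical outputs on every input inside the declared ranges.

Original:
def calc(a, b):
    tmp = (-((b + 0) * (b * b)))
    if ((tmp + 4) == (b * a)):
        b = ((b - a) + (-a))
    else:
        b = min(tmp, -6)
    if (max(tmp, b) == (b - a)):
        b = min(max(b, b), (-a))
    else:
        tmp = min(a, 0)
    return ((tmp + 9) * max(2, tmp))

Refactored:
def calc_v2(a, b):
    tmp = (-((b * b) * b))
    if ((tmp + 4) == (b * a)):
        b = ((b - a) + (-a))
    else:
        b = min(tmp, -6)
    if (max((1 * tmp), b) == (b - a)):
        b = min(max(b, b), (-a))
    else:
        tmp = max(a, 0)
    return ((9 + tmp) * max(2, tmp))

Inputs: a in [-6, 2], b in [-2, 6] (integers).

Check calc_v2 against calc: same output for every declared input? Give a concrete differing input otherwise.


a=-6, b=-2 yields 6 from calc but 18 from calc_v2.
verdict: not equivalent; witness: a=-6, b=-2


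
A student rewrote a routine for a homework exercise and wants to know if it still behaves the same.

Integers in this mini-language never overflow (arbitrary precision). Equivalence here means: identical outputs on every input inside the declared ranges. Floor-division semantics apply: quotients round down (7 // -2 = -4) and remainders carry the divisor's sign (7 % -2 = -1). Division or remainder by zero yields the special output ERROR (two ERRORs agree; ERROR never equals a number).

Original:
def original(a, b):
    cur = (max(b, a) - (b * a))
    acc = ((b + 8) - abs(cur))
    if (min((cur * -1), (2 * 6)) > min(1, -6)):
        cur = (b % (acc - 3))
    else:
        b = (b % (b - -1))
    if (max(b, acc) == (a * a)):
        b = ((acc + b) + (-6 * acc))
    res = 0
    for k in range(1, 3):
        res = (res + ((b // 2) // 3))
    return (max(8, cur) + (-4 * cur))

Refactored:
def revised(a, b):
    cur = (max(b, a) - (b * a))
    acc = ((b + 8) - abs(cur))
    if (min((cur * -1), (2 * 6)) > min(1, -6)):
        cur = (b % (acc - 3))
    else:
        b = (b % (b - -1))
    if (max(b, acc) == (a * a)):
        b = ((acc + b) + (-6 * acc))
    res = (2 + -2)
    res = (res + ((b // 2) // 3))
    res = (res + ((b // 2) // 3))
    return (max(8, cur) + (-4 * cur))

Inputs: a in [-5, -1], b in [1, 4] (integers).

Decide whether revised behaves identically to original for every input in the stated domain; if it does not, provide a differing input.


The two versions differ — the changes include loop structure differs, plus arithmetic usage differs, plus constant usage differs, plus local variable names differ.
Spot check at a=-2, b=3 — original: cur := 9 | acc := 2 | (min((cur * -1), (2 * 6)) > min(1, -6)): false | b := 3 | (max(b, acc) == (a * a)): false | res := 0 | iter k=1: | res := 0 | iter k=2: | res := 0 | result -27. revised: cur := 9 | acc := 2 | (min((cur * -1), (2 * 6)) > min(1, -6)): false | b := 3 | (max(b, acc) == (a * a)): false | res := 0 | res := 0 | res := 0 | result -27. Both give -27.
Every one of the 20 inputs gives matching results.
verdict: equivalent


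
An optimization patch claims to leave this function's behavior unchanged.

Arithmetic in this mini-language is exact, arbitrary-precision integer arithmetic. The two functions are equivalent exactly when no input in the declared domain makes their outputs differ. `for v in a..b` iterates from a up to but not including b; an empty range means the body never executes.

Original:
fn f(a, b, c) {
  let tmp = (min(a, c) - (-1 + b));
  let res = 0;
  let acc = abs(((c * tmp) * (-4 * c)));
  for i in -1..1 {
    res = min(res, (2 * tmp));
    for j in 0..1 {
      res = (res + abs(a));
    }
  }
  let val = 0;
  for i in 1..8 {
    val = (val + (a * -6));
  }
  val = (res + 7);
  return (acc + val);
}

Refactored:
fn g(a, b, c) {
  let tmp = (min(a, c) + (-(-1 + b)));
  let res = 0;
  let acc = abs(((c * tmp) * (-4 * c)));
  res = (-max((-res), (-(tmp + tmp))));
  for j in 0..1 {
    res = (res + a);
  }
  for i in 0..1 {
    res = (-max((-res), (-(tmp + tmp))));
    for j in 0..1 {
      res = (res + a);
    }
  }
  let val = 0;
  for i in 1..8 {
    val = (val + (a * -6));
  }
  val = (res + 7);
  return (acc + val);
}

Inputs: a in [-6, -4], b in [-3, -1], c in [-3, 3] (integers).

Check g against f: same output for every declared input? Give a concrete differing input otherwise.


The rewrite breaks on a=-6, b=-3, c=-3, where the results are 81 and 63.
f: tmp=-2, then res=0, then acc=72, then (i=-1), then res=-4, then (j=0), then res=2, then (i=0), then res=-4, then (j=0), then res=2, then val=0, then (i=1), then val=36, then (i=2), then val=72, then (i=3), then val=108, then (i=4), then val=144, then (i=5), then val=180, then (i=6), then val=216, then (i=7), then val=252, then val=9, then returns 81
g: tmp=-2, then res=0, then acc=72, then res=-4, then (j=0), then res=-10, then (i=0), then res=-10, then (j=0), then res=-16, then val=0, then (i=1), then val=36, then (i=2), then val=72, then (i=3), then val=108, then (i=4), then val=144, then (i=5), then val=180, then (i=6), then val=216, then (i=7), then val=252, then val=-9, then returns 63
verdict: not equivalent; witness: a=-6, b=-3, c=-3


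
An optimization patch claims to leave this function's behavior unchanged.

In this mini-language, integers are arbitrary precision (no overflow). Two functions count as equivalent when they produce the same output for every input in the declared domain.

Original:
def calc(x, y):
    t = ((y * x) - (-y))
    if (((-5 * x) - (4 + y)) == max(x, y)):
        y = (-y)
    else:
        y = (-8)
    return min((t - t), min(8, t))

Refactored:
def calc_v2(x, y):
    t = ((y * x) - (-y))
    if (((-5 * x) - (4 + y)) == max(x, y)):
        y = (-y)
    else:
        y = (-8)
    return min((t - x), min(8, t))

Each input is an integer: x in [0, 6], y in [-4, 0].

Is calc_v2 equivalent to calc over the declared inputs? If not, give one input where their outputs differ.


There is a counterexample at x=1, y=-4: -8 on one side, -9 on the other.
calc: t=-8, then (((-5 * x) - (4 + y)) == max(x, y)) is false, then y=-8, then returns -8
calc_v2: t=-8, then (((-5 * x) - (4 + y)) == max(x, y)) is false, then y=-8, then returns -9
verdict: not equivalent; witness: x=1, y=-4


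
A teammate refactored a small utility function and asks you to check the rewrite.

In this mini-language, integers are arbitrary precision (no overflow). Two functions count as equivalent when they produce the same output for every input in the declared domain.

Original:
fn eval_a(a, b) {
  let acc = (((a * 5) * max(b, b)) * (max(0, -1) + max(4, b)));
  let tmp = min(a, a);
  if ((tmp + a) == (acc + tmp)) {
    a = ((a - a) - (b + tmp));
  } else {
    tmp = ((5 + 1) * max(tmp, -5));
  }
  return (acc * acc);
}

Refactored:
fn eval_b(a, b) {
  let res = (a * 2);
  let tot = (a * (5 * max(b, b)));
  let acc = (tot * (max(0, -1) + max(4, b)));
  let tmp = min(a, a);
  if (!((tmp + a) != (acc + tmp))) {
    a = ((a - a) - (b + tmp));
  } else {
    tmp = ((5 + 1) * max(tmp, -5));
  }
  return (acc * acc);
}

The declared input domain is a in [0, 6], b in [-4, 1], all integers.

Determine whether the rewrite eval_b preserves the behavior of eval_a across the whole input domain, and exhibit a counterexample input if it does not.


Side by side, the visible changes include: boolean connective usage differs, constant usage differs, local variable names differ, comparison usage differs, arithmetic usage differs, statement counts differ.
Spot check at a=3, b=-1 — eval_a: acc=-60, then tmp=3, then ((tmp + a) == (acc + tmp)) is false, then tmp=18, then returns 3600. eval_b: res=6, then tot=-15, then acc=-60, then tmp=3, then (!((tmp + a) != (acc + tmp))) is false, then tmp=18, then returns 3600. Both give 3600.
An exhaustive pass over the 42 declared inputs shows identical outputs.
verdict: equivalent


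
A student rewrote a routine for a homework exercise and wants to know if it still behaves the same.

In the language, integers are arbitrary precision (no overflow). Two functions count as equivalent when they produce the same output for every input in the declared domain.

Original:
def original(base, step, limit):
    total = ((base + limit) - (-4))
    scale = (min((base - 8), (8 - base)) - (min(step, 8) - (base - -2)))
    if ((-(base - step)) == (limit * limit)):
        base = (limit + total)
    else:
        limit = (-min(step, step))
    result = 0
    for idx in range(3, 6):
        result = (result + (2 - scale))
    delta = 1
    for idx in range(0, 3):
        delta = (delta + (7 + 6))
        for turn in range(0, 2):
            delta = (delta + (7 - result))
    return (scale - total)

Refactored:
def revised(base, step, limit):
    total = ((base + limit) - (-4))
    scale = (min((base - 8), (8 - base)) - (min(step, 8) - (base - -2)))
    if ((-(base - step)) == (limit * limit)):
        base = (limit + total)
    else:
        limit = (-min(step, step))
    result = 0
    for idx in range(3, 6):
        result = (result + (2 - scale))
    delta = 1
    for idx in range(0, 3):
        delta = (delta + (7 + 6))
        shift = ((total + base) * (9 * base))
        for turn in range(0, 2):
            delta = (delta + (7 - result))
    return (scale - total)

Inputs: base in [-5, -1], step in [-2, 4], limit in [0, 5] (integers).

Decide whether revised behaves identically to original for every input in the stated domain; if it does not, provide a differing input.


Behavior is preserved: although local variable names differ, arithmetic usage differs, statement counts differ, constant usage differs, the outputs never diverge.
Spot check at base=-2, step=1, limit=1 — original: total = 3; scale = -11; ((-(base - step)) == (limit * limit)) -> false; limit = -1; result = 0; [idx=3]; result = 13; [idx=4]; result = 26; [idx=5]; result = 39; delta = 1; [idx=0]; delta = 14; [turn=0]; delta = -18; [turn=1]; delta = -50; [idx=1]; delta = -37; [turn=0]; delta = -69; [turn=1]; delta = -101; [idx=2]; delta = -88; [turn=0]; delta = -120; [turn=1]; delta = -152; return -14. revised: total = 3; scale = -11; ((-(base - step)) == (limit * limit)) -> false; limit = -1; result = 0; [idx=3]; result = 13; [idx=4]; result = 26; [idx=5]; result = 39; delta = 1; [idx=0]; delta = 14; shift = -18; [turn=0]; delta = -18; [turn=1]; delta = -50; [idx=1]; delta = -37; shift = -18; [turn=0]; delta = -69; [turn=1]; delta = -101; [idx=2]; delta = -88; shift = -18; [turn=0]; delta = -120; [turn=1]; delta = -152; return -14. Both give -14.
An exhaustive pass over the 210 declared inputs shows identical outputs.
verdict: equivalent


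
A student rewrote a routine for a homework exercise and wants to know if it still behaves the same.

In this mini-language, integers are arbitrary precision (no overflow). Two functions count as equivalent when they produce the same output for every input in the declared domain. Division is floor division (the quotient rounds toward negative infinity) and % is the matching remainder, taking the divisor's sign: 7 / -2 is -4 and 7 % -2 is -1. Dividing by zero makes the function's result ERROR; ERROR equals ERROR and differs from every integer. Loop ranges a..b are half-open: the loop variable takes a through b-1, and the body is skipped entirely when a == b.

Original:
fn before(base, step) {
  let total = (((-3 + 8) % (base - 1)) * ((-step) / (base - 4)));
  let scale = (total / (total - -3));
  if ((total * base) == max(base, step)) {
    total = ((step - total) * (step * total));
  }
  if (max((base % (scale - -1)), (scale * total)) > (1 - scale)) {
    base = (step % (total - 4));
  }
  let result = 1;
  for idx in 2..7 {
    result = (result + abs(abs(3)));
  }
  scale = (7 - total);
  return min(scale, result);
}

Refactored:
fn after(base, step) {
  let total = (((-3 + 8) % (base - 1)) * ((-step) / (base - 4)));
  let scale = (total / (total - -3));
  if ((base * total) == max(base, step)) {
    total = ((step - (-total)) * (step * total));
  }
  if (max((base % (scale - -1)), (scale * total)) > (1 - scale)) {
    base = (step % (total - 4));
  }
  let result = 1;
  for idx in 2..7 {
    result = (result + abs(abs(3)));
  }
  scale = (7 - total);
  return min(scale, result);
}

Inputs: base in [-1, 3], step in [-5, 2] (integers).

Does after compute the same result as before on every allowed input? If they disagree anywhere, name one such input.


Run the pair on base=-1, step=-5.
before: total := 1 | scale := 0 | ((total * base) == max(base, step)): true | total := 30 | (max((base % (scale - -1)), (scale * total)) > (1 - scale)): false | result := 1 | iter idx=2: | result := 4 | iter idx=3: | result := 7 | iter idx=4: | result := 10 | iter idx=5: | result := 13 | iter idx=6: | result := 16 | scale := -23 | result -23
after: total := 1 | scale := 0 | ((base * total) == max(base, step)): true | total := 20 | (max((base % (scale - -1)), (scale * total)) > (1 - scale)): false | result := 1 | iter idx=2: | result := 4 | iter idx=3: | result := 7 | iter idx=4: | result := 10 | iter idx=5: | result := 13 | iter idx=6: | result := 16 | scale := -13 | result -13
-23 and -13 differ, so these are not the same function on this domain.
verdict: not equivalent; witness: base=-1, step=-5


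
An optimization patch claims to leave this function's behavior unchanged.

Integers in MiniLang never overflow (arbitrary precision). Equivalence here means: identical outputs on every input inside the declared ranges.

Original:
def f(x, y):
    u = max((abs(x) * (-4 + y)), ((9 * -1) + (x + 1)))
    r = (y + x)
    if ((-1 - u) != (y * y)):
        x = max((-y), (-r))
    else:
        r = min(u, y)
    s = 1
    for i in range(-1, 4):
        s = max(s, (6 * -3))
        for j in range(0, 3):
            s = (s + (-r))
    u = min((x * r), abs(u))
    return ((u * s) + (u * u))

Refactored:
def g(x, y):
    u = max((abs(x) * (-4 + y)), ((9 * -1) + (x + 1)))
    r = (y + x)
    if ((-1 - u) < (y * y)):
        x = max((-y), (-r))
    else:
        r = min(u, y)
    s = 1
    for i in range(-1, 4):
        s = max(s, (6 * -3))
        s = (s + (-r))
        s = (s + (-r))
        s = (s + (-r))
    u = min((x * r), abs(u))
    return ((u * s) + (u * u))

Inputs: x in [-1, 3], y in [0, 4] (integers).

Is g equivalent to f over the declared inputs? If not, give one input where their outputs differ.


Not equivalent: x=-1, y=0 separates them (-15 vs 260).
f: u becomes -4; next r becomes -1; next ((-1 - u) != (y * y)) evaluates to true; next x becomes 1; next s becomes 1; next at i=-1:; next s becomes 1; next at j=0:; next s becomes 2; next at j=1:; next s becomes 3; next at j=2:; next s becomes 4; next at i=0:; next s becomes 4; next at j=0:; next s becomes 5; next at j=1:; next s becomes 6; next at j=2:; next s becomes 7; next at i=1:; next s becomes 7; next at j=0:; next s becomes 8; next at j=1:; next s becomes 9; next at j=2:; next s becomes 10; next at i=2:; next s becomes 10; next at j=0:; next s becomes 11; next at j=1:; next s becomes 12; next at j=2:; next s becomes 13; next at i=3:; next s becomes 13; next at j=0:; next s becomes 14; next at j=1:; next s becomes 15; next at j=2:; next s becomes 16; next u becomes -1; next final value -15
g: u becomes -4; next r becomes -1; next ((-1 - u) < (y * y)) evaluates to false; next r becomes -4; next s becomes 1; next at i=-1:; next s becomes 1; next s becomes 5; next s becomes 9; next s becomes 13; next at i=0:; next s becomes 13; next s becomes 17; next s becomes 21; next s becomes 25; next at i=1:; next s becomes 25; next s becomes 29; next s becomes 33; next s becomes 37; next at i=2:; next s becomes 37; next s becomes 41; next s becomes 45; next s becomes 49; next at i=3:; next s becomes 49; next s becomes 53; next s becomes 57; next s becomes 61; next u becomes 4; next final value 260
verdict: not equivalent; witness: x=-1, y=0


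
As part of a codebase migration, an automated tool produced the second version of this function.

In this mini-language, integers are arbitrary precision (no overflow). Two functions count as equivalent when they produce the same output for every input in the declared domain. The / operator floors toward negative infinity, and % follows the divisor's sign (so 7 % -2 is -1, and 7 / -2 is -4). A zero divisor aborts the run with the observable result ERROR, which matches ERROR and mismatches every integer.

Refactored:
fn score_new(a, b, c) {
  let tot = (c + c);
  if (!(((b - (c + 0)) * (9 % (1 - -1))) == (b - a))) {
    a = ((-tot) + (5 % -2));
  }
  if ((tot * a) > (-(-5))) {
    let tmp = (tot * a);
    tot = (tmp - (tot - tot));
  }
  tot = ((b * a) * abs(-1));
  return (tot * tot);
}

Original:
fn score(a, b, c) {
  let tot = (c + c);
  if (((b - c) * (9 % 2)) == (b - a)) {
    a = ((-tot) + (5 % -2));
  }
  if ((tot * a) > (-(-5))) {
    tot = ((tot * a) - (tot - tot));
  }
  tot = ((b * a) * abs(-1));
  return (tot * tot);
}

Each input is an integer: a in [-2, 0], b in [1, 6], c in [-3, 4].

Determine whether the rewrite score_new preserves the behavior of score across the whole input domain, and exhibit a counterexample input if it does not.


On input a=-2, b=1, c=-3, score returns 4 while score_new returns 25.
verdict: not equivalent; witness: a=-2, b=1, c=-3
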